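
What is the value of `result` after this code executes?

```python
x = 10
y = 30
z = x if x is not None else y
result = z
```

x = 10; y = 30; z = 10; result = 10

10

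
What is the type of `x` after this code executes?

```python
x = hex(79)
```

hex() returns str representation

str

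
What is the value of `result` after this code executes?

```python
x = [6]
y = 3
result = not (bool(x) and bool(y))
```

x = [6]; y = 3; result = False

False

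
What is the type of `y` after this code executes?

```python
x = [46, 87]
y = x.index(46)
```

list.index() returns int

int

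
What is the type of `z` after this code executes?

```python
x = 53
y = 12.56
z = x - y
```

int - float = float

float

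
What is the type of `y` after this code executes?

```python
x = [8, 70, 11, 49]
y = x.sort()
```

list.sort() returns None (mutates in place)

NoneType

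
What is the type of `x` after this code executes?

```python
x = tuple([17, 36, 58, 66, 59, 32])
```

tuple() constructor returns tuple

tuple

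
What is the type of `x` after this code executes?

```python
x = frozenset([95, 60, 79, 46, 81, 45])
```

frozenset() returns frozenset

frozenset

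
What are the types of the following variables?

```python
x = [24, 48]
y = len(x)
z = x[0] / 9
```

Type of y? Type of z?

len() returns int; int / int = float

int, float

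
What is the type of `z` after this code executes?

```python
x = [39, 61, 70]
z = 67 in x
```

'in' operator returns bool

bool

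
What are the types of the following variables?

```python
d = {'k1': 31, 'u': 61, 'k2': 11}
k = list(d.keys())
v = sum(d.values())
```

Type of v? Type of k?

sum of ints is int; list() converts to list

int, list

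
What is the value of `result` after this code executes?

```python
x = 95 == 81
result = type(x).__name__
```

x is bool; result = 'bool'

'bool'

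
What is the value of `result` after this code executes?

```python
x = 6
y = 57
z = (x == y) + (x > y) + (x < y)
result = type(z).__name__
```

x is int; y is int; z is int; result = 'int'

'int'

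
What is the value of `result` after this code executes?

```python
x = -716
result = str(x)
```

x = -716; result = '-716'

'-716'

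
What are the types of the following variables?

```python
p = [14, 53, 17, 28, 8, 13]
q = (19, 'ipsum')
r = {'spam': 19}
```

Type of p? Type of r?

p is assigned a list literal (square brackets); r is assigned a dict literal ({key: value})

list, dict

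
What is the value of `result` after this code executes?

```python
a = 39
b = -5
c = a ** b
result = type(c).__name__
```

a is int; b is int; c is float; result = 'float'

'float'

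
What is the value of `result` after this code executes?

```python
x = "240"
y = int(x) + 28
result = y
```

x = '240'; y = 268; result = 268

268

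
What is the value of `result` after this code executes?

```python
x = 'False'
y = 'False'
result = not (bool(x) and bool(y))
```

x = 'False'; y = 'False'; result = False

False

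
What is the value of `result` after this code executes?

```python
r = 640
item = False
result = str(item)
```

r = 640; item = False; result = 'False'

'False'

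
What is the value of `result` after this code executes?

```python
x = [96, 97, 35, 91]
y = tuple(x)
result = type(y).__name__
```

x is list; y is tuple; result = 'tuple'

'tuple'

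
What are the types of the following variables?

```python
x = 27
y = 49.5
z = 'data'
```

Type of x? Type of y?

x is assigned a bare integer (no decimal point), so it is an int; y is assigned a number with a decimal point, so it is a float

int, float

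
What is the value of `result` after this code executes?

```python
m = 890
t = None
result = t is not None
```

m = 890; t = None; result = False

False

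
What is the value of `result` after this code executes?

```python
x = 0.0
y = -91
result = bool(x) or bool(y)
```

x = 0.0; y = -91; result = True

True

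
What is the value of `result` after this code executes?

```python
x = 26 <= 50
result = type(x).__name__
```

x is bool; result = 'bool'

'bool'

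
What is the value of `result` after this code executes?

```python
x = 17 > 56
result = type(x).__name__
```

x is bool; result = 'bool'

'bool'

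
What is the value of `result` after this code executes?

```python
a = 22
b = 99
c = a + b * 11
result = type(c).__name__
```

a is int; b is int; c is int; result = 'int'

'int'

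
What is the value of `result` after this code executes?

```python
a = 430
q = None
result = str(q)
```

a = 430; q = None; result = 'None'

'None'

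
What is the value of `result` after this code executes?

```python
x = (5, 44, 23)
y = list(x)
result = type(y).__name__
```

x is tuple; y is list; result = 'list'

'list'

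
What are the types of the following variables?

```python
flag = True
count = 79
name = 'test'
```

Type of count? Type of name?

count is assigned a bare integer (no decimal point), so it is an int; name is assigned a quoted string literal, so it is a str

int, str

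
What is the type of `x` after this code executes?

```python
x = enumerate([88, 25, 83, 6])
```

enumerate() returns an enumerate object

enumerate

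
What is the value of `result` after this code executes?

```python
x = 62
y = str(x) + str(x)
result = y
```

x = 62; y = '6262'; result = '6262'

'6262'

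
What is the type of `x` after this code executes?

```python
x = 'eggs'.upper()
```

str.upper() returns str

str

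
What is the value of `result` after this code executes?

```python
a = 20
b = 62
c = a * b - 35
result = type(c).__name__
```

a is int; b is int; c is int; result = 'int'

'int'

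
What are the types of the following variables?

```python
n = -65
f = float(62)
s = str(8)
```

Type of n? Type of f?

n is assigned a bare integer (no decimal point), so it is an int; f is assigned the result of calling float(), which returns a float

int, float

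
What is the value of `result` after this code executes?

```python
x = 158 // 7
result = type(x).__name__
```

x is int; result = 'int'

'int'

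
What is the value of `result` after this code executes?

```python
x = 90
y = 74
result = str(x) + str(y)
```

x = 90; y = 74; result = '9074'

'9074'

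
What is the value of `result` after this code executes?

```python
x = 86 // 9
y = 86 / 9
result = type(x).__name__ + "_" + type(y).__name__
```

x is int; y is float; result = 'int_float'

'int_float'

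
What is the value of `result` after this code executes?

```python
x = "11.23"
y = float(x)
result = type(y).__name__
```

x is str; y is float; result = 'float'

'float'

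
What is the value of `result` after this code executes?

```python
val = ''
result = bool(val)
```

val = ''; result = False

False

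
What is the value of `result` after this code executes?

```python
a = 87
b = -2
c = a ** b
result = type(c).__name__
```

a is int; b is int; c is float; result = 'float'

'float'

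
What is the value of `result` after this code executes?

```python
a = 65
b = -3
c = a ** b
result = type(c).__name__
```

a is int; b is int; c is float; result = 'float'

'float'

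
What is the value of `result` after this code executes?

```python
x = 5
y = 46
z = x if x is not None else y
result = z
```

x = 5; y = 46; z = 5; result = 5

5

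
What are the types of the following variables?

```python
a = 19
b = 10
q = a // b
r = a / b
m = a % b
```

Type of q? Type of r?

// returns int; / returns float

int, float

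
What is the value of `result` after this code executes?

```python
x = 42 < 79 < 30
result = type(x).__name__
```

x is bool; result = 'bool'

'bool'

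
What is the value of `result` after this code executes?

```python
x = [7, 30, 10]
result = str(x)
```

x = [7, 30, 10]; result = '[7, 30, 10]'

'[7, 30, 10]'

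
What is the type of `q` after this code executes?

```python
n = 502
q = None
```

None has type NoneType

NoneType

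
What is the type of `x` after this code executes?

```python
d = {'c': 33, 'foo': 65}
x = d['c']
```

Accessing dict[str, int] with str key returns int

int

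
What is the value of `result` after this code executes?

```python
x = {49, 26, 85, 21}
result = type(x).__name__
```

x is set; result = 'set'

'set'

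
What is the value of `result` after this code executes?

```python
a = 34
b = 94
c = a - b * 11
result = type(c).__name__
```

a is int; b is int; c is int; result = 'int'

'int'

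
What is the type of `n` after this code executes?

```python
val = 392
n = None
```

None has type NoneType

NoneType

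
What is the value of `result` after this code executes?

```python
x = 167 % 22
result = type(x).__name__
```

x is int; result = 'int'

'int'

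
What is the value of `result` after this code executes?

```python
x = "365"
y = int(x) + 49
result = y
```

x = '365'; y = 414; result = 414

414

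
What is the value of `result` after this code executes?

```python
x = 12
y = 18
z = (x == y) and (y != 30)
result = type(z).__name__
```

x is int; y is int; z is bool; result = 'bool'

'bool'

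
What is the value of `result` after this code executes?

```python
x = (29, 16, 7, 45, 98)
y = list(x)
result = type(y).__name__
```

x is tuple; y is list; result = 'list'

'list'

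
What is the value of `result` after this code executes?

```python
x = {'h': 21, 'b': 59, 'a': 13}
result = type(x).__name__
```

x is dict; result = 'dict'

'dict'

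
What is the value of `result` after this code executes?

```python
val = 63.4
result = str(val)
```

val = 63.4; result = '63.4'

'63.4'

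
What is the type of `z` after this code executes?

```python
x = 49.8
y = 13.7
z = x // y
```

float // float = float

float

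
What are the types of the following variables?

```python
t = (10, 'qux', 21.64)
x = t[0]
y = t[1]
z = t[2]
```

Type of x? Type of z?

tuple[0] is int; tuple[2] is float

int, float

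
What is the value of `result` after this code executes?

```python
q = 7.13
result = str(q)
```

q = 7.13; result = '7.13'

'7.13'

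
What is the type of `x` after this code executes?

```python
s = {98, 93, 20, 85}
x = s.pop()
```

Popping from set[int] returns int

int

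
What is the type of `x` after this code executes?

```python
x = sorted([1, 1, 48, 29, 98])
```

sorted() always returns list

list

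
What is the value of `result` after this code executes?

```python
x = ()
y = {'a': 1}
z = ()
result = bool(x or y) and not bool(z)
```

x = (); y = {'a': 1}; z = (); result = True

True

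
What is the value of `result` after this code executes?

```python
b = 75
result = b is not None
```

b = 75; result = True

True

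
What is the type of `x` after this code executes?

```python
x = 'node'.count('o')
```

str.count() returns int

int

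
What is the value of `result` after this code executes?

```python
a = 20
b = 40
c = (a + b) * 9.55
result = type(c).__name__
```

a is int; b is int; c is float; result = 'float'

'float'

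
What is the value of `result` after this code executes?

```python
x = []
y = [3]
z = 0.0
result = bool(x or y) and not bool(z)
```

x = []; y = [3]; z = 0.0; result = True

True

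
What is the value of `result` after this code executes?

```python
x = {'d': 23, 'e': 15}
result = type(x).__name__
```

x is dict; result = 'dict'

'dict'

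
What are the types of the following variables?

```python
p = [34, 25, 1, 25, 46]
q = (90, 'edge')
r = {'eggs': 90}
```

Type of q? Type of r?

q is assigned a tuple (parenthesized, comma-separated values); r is assigned a dict literal ({key: value})

tuple, dict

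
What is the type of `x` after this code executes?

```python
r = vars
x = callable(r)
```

callable() returns bool

bool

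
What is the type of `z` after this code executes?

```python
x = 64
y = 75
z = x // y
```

int // int = int

int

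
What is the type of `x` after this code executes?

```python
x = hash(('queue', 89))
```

hash() returns int

int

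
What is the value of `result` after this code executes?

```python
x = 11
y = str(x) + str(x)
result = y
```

x = 11; y = '1111'; result = '1111'

'1111'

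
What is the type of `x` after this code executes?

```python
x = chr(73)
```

chr() returns str (single char)

str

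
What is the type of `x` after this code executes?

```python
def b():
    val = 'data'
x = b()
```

Function without return returns None

NoneType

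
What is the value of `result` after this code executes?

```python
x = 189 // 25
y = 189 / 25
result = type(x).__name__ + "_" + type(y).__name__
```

x is int; y is float; result = 'int_float'

'int_float'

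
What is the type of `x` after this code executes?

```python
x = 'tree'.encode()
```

str.encode() returns bytes

bytes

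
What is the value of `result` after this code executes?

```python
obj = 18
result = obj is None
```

obj = 18; result = False

False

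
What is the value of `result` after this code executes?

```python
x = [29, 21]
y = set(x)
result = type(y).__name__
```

x is list; y is set; result = 'set'

'set'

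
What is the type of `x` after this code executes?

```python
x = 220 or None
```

'or' returns first truthy value

int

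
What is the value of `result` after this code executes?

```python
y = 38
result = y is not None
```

y = 38; result = True

True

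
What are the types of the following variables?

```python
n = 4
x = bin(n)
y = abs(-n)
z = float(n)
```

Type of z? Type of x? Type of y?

float() returns float; bin() returns str; abs() of int returns int

float, str, int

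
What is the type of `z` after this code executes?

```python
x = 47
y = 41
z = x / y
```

int / int = float

float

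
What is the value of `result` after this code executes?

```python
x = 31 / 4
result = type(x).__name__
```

x is float; result = 'float'

'float'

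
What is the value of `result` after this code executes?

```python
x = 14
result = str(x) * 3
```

x = 14; result = '141414'

'141414'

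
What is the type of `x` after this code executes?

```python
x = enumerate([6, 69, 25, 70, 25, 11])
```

enumerate() returns an enumerate object

enumerate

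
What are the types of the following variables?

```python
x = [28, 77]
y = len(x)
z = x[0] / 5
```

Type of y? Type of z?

len() returns int; int / int = float

int, float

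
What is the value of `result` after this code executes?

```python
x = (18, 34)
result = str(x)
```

x = (18, 34); result = '(18, 34)'

'(18, 34)'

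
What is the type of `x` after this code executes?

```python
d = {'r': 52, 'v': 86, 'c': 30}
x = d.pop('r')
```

dict.pop() returns the value

int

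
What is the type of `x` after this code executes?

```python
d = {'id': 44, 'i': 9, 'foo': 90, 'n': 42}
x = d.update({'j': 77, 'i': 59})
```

dict.update() returns None

NoneType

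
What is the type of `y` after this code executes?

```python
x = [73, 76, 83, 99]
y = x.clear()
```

list.clear() returns None

NoneType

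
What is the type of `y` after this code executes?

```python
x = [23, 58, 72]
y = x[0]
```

Indexing list[int] returns int

int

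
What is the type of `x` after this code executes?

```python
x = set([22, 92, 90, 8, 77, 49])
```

set() constructor returns set

set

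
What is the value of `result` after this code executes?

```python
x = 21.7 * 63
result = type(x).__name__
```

x is float; result = 'float'

'float'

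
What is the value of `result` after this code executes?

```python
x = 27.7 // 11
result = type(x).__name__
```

x is float; result = 'float'

'float'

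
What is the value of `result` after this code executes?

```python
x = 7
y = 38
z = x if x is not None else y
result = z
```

x = 7; y = 38; z = 7; result = 7

7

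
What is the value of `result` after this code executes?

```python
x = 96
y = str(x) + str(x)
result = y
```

x = 96; y = '9696'; result = '9696'

'9696'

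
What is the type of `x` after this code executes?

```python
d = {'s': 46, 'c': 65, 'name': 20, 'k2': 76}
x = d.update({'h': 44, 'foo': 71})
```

dict.update() returns None

NoneType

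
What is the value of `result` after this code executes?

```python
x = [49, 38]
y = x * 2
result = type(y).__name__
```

x is list; y is list; result = 'list'

'list'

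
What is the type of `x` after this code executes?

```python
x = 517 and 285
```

'and' with truthy values returns last operand (int)

int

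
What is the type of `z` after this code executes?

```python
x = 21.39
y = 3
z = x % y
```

float % int = float

float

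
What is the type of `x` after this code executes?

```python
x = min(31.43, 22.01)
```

min() of floats returns float

float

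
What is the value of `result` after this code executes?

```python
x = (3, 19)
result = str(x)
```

x = (3, 19); result = '(3, 19)'

'(3, 19)'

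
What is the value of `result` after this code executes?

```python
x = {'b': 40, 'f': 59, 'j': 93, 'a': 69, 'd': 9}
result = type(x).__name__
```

x is dict; result = 'dict'

'dict'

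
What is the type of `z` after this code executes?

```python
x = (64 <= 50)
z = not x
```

'not' returns bool

bool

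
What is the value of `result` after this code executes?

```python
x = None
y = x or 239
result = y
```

x = None; y = 239; result = 239

239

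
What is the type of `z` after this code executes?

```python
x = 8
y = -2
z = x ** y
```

int ** negative = float

float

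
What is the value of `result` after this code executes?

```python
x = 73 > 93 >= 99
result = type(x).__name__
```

x is bool; result = 'bool'

'bool'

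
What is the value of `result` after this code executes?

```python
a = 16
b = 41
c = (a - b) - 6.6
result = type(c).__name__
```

a is int; b is int; c is float; result = 'float'

'float'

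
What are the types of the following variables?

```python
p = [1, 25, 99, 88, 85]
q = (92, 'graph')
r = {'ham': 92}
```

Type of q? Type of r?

q is assigned a tuple (parenthesized, comma-separated values); r is assigned a dict literal ({key: value})

tuple, dict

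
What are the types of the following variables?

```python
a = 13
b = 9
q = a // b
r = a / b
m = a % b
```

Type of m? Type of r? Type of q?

% of ints returns int; / returns float; // returns int

int, float, int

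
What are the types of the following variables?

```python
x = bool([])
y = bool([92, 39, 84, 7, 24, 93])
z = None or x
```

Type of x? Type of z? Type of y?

bool() returns bool; None or bool returns the bool; bool() returns bool

bool, bool, bool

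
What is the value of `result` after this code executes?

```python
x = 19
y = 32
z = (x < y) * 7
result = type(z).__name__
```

x is int; y is int; z is int; result = 'int'

'int'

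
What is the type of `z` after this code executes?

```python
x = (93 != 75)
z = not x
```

'not' returns bool

bool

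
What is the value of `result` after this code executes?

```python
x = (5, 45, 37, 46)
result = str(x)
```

x = (5, 45, 37, 46); result = '(5, 45, 37, 46)'

'(5, 45, 37, 46)'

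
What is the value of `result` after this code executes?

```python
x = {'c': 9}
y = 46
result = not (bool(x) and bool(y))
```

x = {'c': 9}; y = 46; result = False

False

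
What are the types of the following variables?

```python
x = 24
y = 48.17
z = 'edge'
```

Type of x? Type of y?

x is assigned a bare integer (no decimal point), so it is an int; y is assigned a number with a decimal point, so it is a float

int, float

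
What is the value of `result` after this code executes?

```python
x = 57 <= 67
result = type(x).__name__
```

x is bool; result = 'bool'

'bool'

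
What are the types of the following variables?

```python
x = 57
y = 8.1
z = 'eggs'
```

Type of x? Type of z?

x is assigned a bare integer (no decimal point), so it is an int; z is assigned a quoted string literal, so it is a str

int, str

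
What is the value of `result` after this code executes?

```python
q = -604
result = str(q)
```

q = -604; result = '-604'

'-604'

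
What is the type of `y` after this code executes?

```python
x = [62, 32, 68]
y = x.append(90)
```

list.append() returns None (mutates in place)

NoneType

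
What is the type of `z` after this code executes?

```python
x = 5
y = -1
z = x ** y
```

int ** negative = float

float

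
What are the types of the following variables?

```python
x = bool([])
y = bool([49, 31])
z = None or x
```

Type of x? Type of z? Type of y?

bool() returns bool; None or bool returns the bool; bool() returns bool

bool, bool, bool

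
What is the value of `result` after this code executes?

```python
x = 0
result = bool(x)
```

x = 0; result = False

False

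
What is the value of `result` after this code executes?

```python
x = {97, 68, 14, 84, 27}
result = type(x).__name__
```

x is set; result = 'set'

'set'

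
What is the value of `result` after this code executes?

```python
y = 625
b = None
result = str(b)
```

y = 625; b = None; result = 'None'

'None'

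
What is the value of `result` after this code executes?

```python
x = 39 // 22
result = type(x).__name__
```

x is int; result = 'int'

'int'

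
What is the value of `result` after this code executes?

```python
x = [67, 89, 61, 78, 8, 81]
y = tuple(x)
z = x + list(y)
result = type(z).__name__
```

x is list; y is tuple; z is list; result = 'list'

'list'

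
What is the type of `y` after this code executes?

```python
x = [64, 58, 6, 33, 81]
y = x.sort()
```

list.sort() returns None (mutates in place)

NoneType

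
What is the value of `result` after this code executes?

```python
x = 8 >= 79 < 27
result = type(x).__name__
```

x is bool; result = 'bool'

'bool'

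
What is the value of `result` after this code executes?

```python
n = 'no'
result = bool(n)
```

n = 'no'; result = True

True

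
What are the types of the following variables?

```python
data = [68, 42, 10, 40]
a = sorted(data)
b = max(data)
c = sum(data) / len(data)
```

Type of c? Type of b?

int / int = float; max of ints returns int

float, int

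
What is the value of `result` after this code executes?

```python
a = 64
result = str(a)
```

a = 64; result = '64'

'64'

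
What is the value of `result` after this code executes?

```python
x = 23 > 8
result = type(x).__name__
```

x is bool; result = 'bool'

'bool'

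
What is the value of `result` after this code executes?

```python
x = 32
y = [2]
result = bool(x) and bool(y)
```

x = 32; y = [2]; result = True

True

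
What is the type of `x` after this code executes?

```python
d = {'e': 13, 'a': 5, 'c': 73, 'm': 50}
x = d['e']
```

Accessing dict[str, int] with str key returns int

int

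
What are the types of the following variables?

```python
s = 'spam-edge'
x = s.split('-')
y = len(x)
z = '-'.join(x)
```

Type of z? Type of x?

str.join() returns str; str.split() returns list

str, list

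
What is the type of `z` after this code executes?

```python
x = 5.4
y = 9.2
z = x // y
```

float // float = float

float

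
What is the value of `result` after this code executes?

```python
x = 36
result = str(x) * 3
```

x = 36; result = '363636'

'363636'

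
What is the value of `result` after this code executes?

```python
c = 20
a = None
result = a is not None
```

c = 20; a = None; result = False

False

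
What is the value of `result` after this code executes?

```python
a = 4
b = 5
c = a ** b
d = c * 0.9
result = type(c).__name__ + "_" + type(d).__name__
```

a is int; b is int; c is int; d is float; result = 'int_float'

'int_float'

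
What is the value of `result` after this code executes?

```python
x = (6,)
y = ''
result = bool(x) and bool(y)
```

x = (6,); y = ''; result = False

False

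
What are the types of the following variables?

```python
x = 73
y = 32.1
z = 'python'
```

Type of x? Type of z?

x is assigned a bare integer (no decimal point), so it is an int; z is assigned a quoted string literal, so it is a str

int, str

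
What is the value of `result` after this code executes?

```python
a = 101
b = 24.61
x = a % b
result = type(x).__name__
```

a is int; b is float; x is float; result = 'float'

'float'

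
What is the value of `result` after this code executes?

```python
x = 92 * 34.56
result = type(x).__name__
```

x is float; result = 'float'

'float'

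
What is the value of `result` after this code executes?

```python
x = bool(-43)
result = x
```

x = True; result = True

True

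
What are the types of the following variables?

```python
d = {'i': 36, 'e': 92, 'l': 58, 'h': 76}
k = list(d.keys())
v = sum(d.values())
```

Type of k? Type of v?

list() converts to list; sum of ints is int

list, int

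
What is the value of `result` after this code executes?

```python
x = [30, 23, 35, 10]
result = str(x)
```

x = [30, 23, 35, 10]; result = '[30, 23, 35, 10]'

'[30, 23, 35, 10]'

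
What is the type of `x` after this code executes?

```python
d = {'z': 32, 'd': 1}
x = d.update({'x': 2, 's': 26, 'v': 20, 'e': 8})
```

dict.update() returns None

NoneType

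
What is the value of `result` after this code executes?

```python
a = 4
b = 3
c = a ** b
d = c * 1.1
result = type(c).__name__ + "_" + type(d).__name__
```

a is int; b is int; c is int; d is float; result = 'int_float'

'int_float'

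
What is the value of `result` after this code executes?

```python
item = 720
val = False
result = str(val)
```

item = 720; val = False; result = 'False'

'False'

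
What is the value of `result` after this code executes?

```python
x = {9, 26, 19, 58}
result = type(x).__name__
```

x is set; result = 'set'

'set'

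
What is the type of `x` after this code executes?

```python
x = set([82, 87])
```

set() constructor returns set

set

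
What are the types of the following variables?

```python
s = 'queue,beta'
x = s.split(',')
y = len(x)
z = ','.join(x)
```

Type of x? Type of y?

str.split() returns list; len() returns int

list, int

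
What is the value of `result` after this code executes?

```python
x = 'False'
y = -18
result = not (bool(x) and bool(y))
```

x = 'False'; y = -18; result = False

False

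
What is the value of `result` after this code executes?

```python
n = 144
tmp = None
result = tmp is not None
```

n = 144; tmp = None; result = False

False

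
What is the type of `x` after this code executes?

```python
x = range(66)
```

range() returns a range object

range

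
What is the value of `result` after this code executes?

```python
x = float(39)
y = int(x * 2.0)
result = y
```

x = 39.0; y = 78; result = 78

78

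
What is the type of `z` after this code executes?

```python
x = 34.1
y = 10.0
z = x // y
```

float // float = float

float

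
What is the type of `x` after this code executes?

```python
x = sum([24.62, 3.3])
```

sum() of floats returns float

float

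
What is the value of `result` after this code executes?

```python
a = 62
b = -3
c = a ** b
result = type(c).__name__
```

a is int; b is int; c is float; result = 'float'

'float'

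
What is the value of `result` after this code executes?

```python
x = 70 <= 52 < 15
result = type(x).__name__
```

x is bool; result = 'bool'

'bool'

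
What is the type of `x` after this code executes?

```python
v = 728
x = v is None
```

'is' comparison returns bool

bool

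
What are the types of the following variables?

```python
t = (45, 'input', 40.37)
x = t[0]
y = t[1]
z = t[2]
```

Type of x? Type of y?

tuple[0] is int; tuple[1] is str

int, str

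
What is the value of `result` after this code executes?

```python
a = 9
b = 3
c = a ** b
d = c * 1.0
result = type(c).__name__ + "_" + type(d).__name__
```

a is int; b is int; c is int; d is float; result = 'int_float'

'int_float'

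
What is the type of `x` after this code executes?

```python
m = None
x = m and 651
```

'and' returns first falsy value (None)

NoneType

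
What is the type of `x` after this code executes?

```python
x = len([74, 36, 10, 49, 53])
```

len() always returns int

int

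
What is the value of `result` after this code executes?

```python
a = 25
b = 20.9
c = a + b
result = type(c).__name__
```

a is int; b is float; c is float; result = 'float'

'float'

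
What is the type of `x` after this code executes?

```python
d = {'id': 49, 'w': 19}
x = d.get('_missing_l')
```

dict.get() returns None when key not found

NoneType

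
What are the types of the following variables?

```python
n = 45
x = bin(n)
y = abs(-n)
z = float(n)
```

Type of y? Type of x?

abs() of int returns int; bin() returns str

int, str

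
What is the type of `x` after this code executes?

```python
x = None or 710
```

'or' with None returns the other truthy value

int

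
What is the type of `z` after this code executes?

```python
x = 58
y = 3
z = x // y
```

int // int = int

int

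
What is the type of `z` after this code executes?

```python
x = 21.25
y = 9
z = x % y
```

float % int = float

float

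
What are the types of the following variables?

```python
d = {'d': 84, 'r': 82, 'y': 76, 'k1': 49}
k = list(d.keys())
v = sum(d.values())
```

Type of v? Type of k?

sum of ints is int; list() converts to list

int, list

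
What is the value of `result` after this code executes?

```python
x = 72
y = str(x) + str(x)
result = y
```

x = 72; y = '7272'; result = '7272'

'7272'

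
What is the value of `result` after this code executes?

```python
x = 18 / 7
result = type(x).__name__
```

x is float; result = 'float'

'float'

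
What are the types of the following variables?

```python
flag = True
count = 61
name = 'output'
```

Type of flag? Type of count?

flag is assigned the constant True, which has type bool; count is assigned a bare integer (no decimal point), so it is an int

bool, int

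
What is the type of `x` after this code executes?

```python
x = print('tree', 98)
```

print() returns None

NoneType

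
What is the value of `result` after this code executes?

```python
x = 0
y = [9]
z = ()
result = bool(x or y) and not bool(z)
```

x = 0; y = [9]; z = (); result = True

True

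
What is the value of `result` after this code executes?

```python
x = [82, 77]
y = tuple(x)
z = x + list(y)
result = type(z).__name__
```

x is list; y is tuple; z is list; result = 'list'

'list'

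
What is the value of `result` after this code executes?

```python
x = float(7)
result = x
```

x = 7.0; result = 7.0

7.0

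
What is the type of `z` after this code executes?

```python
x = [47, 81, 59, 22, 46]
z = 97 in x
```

'in' operator returns bool

bool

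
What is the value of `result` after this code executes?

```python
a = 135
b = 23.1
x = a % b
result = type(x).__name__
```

a is int; b is float; x is float; result = 'float'

'float'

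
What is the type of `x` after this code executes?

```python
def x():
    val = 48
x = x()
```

Function without return returns None

NoneType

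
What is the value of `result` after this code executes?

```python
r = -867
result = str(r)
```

r = -867; result = '-867'

'-867'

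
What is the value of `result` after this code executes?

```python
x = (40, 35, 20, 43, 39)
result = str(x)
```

x = (40, 35, 20, 43, 39); result = '(40, 35, 20, 43, 39)'

'(40, 35, 20, 43, 39)'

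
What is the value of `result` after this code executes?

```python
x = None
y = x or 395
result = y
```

x = None; y = 395; result = 395

395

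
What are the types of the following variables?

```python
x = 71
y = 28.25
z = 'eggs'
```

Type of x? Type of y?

x is assigned a bare integer (no decimal point), so it is an int; y is assigned a number with a decimal point, so it is a float

int, float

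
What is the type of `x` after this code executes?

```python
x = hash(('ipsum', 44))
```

hash() returns int

int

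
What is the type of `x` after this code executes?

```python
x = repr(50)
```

repr() returns str

str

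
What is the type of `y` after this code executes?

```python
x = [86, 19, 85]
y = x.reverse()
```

list.reverse() returns None

NoneType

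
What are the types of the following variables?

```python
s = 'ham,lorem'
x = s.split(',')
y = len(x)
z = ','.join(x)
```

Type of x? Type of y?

str.split() returns list; len() returns int

list, int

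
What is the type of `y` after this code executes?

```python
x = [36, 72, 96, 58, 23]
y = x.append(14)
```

list.append() returns None (mutates in place)

NoneType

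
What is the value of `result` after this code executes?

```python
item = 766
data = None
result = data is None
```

item = 766; data = None; result = True

True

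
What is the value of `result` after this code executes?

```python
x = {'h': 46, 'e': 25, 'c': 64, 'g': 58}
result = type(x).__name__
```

x is dict; result = 'dict'

'dict'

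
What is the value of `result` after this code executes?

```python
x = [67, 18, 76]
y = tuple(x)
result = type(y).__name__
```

x is list; y is tuple; result = 'tuple'

'tuple'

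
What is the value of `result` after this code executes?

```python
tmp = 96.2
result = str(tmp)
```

tmp = 96.2; result = '96.2'

'96.2'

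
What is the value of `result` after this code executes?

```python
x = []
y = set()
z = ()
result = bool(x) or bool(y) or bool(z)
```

x = []; y = set(); z = (); result = False

False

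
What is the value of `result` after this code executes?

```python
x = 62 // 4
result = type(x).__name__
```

x is int; result = 'int'

'int'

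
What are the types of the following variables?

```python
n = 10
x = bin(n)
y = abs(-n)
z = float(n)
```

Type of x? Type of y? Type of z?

bin() returns str; abs() of int returns int; float() returns float

str, int, float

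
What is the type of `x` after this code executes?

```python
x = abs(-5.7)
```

abs() of float returns float

float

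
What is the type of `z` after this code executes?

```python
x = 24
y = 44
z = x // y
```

int // int = int

int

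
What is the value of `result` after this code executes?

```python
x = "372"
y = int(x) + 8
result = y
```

x = '372'; y = 380; result = 380

380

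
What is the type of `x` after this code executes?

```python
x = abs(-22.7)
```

abs() of float returns float

float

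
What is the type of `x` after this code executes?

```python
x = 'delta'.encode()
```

str.encode() returns bytes

bytes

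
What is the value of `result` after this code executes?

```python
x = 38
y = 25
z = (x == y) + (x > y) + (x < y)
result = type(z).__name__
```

x is int; y is int; z is int; result = 'int'

'int'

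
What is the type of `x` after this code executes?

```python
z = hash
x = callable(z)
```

callable() returns bool

bool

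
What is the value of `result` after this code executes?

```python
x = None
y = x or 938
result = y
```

x = None; y = 938; result = 938

938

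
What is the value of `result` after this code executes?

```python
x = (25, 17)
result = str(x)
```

x = (25, 17); result = '(25, 17)'

'(25, 17)'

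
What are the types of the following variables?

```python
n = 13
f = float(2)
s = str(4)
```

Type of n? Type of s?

n is assigned a bare integer (no decimal point), so it is an int; s is assigned the result of calling str(), which returns a str

int, str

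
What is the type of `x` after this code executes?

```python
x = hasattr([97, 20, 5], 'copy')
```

hasattr() returns bool

bool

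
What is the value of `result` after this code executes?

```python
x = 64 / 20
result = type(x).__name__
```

x is float; result = 'float'

'float'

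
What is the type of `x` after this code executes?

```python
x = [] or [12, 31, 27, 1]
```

'or' returns first truthy value (list)

list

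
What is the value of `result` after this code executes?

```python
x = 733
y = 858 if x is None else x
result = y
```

x = 733; y = 733; result = 733

733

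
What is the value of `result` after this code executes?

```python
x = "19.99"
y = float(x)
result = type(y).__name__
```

x is str; y is float; result = 'float'

'float'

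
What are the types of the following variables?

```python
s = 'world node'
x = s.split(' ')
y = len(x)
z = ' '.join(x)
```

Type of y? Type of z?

len() returns int; str.join() returns str

int, str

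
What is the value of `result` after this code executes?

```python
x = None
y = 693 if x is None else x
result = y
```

x = None; y = 693; result = 693

693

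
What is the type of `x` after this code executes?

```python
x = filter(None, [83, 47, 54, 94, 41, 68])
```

filter() returns a filter object

filter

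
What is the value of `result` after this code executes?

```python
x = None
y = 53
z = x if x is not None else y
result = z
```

x = None; y = 53; z = 53; result = 53

53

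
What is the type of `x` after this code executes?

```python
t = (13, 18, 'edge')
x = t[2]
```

Index 2 of tuple is a str literal

str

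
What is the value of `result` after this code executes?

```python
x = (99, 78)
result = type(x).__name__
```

x is tuple; result = 'tuple'

'tuple'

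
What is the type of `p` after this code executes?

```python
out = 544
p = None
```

None has type NoneType

NoneType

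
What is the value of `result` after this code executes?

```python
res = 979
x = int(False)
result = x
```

res = 979; x = 0; result = 0

0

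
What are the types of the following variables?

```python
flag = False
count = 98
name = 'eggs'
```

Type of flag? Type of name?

flag is assigned the constant False, which has type bool; name is assigned a quoted string literal, so it is a str

bool, str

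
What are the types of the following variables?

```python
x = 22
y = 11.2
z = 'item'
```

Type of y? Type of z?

y is assigned a number with a decimal point, so it is a float; z is assigned a quoted string literal, so it is a str

float, str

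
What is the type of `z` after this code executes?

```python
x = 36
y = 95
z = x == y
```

Equality comparison returns bool

bool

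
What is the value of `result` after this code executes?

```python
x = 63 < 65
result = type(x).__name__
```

x is bool; result = 'bool'

'bool'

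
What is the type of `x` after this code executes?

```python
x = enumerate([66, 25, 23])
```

enumerate() returns an enumerate object

enumerate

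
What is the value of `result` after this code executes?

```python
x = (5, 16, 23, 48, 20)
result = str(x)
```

x = (5, 16, 23, 48, 20); result = '(5, 16, 23, 48, 20)'

'(5, 16, 23, 48, 20)'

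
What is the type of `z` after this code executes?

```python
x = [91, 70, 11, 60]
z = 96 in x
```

'in' operator returns bool

bool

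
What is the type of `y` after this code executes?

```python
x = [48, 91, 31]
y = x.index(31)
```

list.index() returns int

int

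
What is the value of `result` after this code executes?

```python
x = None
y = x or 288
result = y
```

x = None; y = 288; result = 288

288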